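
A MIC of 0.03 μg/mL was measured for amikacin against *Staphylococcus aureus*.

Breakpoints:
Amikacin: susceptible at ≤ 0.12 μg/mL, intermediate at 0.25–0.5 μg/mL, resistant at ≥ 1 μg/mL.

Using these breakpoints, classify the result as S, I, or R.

S

Amikacin: 0.03 μg/mL is ≤ 0.12 μg/mL → susceptible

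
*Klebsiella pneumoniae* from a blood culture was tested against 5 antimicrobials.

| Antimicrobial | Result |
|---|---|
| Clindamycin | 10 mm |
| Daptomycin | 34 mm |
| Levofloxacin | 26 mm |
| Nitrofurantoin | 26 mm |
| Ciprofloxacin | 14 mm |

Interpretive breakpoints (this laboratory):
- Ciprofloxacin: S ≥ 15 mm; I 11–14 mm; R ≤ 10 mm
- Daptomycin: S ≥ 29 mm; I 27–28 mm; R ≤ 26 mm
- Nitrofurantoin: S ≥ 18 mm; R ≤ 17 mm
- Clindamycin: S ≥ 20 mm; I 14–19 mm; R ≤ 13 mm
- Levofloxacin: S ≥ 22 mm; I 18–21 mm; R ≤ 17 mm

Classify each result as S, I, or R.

Clindamycin: 10 mm is ≤ 13 mm → resistant
Daptomycin: 34 mm is ≥ 29 mm → S
Levofloxacin (26 mm) ≥ 22 mm ⇒ susceptible
Nitrofurantoin 26 mm: ≥ 18 mm → Susceptible
Ciprofloxacin 14 mm: in 11–14 mm ⇒ I

R, S, S, S, I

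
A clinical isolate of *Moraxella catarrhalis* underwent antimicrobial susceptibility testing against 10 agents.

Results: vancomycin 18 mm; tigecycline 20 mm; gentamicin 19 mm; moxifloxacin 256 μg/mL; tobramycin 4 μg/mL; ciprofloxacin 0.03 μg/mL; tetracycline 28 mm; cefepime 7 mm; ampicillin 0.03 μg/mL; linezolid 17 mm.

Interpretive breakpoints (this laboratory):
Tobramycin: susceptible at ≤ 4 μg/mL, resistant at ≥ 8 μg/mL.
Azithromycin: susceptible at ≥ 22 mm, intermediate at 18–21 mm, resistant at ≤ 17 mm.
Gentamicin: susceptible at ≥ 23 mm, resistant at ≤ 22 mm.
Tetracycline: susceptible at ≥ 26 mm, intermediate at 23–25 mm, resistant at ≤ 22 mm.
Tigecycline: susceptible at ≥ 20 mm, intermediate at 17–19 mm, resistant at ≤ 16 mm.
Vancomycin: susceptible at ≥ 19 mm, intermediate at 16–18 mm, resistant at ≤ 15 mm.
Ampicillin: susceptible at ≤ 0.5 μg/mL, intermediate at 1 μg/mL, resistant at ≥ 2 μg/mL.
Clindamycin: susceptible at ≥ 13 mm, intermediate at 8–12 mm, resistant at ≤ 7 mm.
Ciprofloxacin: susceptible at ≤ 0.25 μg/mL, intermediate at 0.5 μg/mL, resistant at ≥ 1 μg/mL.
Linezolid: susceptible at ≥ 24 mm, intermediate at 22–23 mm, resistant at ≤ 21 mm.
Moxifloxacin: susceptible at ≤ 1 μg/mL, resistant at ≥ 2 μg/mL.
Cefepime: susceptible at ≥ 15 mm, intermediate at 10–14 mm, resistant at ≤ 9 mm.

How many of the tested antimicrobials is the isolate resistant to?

Vancomycin: 18 mm is in 16–18 mm → Intermediate
Tigecycline (20 mm) ≥ 20 mm → susceptible
Gentamicin (19 mm) ≤ 22 mm ⇒ resistant
Moxifloxacin: 256 μg/mL is ≥ 2 μg/mL ⇒ resistant
Tobramycin (4 μg/mL) ≤ 4 μg/mL ⇒ S
Ciprofloxacin 0.03 μg/mL: ≤ 0.25 μg/mL → susceptible
Tetracycline (28 mm) ≥ 26 mm → S
Cefepime: 7 mm is ≤ 9 mm — resistant
Ampicillin: 0.03 μg/mL is ≤ 0.5 μg/mL ⇒ susceptible
Linezolid: 17 mm is ≤ 21 mm ⇒ R
Resistant: 4

4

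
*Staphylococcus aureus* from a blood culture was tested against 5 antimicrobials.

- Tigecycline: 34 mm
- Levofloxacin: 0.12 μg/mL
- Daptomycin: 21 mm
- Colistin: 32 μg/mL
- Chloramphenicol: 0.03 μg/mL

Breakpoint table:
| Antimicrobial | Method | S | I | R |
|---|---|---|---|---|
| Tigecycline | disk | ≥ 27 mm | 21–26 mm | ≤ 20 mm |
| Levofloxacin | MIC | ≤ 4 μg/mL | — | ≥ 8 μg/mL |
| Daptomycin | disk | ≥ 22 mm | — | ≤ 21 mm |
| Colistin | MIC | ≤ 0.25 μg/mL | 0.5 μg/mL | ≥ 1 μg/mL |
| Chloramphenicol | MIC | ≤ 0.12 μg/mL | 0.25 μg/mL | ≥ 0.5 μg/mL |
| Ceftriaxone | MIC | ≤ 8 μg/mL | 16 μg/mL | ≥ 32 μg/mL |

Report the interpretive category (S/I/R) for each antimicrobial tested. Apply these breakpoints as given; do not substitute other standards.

Tigecycline 34 mm: ≥ 27 mm → susceptible
Levofloxacin 0.12 μg/mL: ≤ 4 μg/mL ⇒ Susceptible
Daptomycin (21 mm) ≤ 21 mm ⇒ resistant
Colistin (32 μg/mL) ≥ 1 μg/mL ⇒ Resistant
Chloramphenicol 0.03 μg/mL: ≤ 0.12 μg/mL → S

S, S, R, R, S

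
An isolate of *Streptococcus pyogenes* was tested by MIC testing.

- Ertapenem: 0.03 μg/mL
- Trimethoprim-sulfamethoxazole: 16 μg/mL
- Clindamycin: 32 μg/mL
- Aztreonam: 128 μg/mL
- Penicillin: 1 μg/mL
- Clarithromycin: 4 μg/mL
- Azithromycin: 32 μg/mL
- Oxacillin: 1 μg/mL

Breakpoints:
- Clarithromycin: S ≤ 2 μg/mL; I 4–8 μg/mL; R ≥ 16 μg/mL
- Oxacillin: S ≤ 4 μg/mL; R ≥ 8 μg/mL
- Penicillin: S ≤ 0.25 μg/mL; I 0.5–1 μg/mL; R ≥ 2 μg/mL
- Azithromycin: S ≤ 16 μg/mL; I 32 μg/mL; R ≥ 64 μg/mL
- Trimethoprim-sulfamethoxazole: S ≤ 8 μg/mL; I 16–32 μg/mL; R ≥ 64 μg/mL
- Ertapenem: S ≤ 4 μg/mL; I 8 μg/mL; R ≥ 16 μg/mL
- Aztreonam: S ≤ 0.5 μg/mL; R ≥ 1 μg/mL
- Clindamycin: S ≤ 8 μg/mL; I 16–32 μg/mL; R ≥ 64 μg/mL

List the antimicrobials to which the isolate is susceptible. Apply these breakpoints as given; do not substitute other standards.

ertapenem, oxacillin

Ertapenem (0.03 μg/mL) ≤ 4 μg/mL → Susceptible
Trimethoprim-sulfamethoxazole: 16 μg/mL is in 16–32 μg/mL → intermediate
Clindamycin: 32 μg/mL is in 16–32 μg/mL ⇒ Intermediate
Aztreonam (128 μg/mL) ≥ 1 μg/mL → Resistant
Penicillin: 1 μg/mL is in 0.5–1 μg/mL ⇒ I
Clarithromycin (4 μg/mL) in 4–8 μg/mL → Intermediate
Azithromycin (32 μg/mL) = 32 μg/mL → I
Oxacillin (1 μg/mL) ≤ 4 μg/mL ⇒ S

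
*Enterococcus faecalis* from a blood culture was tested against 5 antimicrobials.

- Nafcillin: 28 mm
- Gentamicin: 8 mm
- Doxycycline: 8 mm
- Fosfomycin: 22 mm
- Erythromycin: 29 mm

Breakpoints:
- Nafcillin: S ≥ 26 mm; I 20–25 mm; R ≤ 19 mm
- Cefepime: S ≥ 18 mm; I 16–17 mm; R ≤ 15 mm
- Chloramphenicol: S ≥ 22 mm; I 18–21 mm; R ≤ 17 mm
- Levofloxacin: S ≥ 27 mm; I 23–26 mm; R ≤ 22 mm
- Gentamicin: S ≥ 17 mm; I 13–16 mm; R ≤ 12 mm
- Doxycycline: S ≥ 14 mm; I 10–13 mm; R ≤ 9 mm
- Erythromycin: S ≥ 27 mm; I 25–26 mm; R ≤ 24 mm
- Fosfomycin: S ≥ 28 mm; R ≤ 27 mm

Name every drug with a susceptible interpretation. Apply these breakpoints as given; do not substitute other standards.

nafcillin, erythromycin

Nafcillin 28 mm: ≥ 26 mm ⇒ S
Gentamicin: 8 mm is ≤ 12 mm ⇒ Resistant
Doxycycline (8 mm) ≤ 9 mm → resistant
Fosfomycin 22 mm: ≤ 27 mm → R
Erythromycin (29 mm) ≥ 27 mm ⇒ S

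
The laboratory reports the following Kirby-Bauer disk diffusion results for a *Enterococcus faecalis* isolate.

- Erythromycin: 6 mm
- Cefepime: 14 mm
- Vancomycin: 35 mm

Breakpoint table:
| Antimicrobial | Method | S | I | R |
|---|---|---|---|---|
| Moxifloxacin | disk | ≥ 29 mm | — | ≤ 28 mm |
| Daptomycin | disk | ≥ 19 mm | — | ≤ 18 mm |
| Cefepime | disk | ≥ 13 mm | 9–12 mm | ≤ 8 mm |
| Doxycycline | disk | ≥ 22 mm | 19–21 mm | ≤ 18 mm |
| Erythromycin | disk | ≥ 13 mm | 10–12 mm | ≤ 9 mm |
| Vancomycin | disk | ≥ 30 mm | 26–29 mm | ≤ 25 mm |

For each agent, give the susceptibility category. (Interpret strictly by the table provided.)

Erythromycin 6 mm: ≤ 9 mm ⇒ resistant
Cefepime (14 mm) ≥ 13 mm → susceptible
Vancomycin 35 mm: ≥ 30 mm ⇒ susceptible

R, S, S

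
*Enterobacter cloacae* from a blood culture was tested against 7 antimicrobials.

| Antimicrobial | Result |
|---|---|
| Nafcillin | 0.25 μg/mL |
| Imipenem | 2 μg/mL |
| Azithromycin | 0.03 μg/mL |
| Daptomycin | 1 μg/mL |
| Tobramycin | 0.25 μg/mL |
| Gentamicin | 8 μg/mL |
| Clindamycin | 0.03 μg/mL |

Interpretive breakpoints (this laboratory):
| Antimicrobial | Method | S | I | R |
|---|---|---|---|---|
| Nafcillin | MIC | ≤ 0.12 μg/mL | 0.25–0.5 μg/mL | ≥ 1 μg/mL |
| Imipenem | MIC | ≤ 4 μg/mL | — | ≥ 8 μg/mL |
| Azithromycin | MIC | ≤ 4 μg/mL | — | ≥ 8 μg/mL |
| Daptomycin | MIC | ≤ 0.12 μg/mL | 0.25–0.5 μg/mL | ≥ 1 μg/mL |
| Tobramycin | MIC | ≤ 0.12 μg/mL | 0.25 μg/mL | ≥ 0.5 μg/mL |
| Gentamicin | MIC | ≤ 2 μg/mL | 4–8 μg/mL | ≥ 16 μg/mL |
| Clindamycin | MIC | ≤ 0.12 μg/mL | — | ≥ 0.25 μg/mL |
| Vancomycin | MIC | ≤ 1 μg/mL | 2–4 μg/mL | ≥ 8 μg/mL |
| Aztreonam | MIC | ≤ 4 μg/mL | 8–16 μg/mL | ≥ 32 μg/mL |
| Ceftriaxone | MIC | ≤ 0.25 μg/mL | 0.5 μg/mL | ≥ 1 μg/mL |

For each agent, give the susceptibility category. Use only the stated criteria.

I, S, S, R, I, I, S

Nafcillin 0.25 μg/mL: in 0.25–0.5 μg/mL ⇒ Intermediate
Imipenem 2 μg/mL: ≤ 4 μg/mL ⇒ S
Azithromycin: 0.03 μg/mL is ≤ 4 μg/mL → S
Daptomycin: 1 μg/mL is ≥ 1 μg/mL — Resistant
Tobramycin (0.25 μg/mL) = 0.25 μg/mL ⇒ I
Gentamicin 8 μg/mL: in 4–8 μg/mL → intermediate
Clindamycin: 0.03 μg/mL is ≤ 0.12 μg/mL ⇒ Susceptible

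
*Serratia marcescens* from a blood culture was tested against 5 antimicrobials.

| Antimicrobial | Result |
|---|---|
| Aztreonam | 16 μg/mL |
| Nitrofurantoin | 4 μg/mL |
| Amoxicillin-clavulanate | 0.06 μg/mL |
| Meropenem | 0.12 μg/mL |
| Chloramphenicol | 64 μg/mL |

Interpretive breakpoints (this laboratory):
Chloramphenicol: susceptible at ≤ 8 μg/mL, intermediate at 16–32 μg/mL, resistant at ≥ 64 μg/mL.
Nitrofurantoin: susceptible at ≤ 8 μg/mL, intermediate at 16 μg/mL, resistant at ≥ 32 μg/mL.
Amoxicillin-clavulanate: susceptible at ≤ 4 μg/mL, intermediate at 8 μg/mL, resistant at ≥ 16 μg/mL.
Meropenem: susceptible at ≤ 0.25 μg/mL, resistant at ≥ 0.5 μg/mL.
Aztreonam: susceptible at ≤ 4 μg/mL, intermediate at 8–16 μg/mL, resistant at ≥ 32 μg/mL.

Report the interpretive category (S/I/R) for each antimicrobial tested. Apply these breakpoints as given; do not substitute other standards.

I, S, S, S, R

Aztreonam: 16 μg/mL is in 8–16 μg/mL → intermediate
Nitrofurantoin 4 μg/mL: ≤ 8 μg/mL → Susceptible
Amoxicillin-clavulanate 0.06 μg/mL: ≤ 4 μg/mL ⇒ susceptible
Meropenem (0.12 μg/mL) ≤ 0.25 μg/mL — S
Chloramphenicol (64 μg/mL) ≥ 64 μg/mL — R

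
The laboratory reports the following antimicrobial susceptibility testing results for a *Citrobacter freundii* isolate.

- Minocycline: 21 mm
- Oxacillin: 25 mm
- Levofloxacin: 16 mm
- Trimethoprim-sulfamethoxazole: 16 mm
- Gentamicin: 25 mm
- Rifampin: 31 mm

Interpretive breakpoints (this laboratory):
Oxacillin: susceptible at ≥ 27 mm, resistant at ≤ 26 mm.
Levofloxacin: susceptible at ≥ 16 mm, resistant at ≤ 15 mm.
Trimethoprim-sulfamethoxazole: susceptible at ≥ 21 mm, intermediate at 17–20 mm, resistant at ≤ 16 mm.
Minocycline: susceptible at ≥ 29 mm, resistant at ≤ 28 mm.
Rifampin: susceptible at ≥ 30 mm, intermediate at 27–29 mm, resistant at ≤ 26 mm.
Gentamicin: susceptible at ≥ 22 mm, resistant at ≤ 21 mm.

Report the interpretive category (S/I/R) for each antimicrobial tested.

Minocycline (21 mm) ≤ 28 mm → R
Oxacillin 25 mm: ≤ 26 mm → resistant
Levofloxacin: 16 mm is ≥ 16 mm → S
Trimethoprim-sulfamethoxazole (16 mm) ≤ 16 mm → resistant
Gentamicin: 25 mm is ≥ 22 mm ⇒ Susceptible
Rifampin (31 mm) ≥ 30 mm — Susceptible

R, R, S, R, S, S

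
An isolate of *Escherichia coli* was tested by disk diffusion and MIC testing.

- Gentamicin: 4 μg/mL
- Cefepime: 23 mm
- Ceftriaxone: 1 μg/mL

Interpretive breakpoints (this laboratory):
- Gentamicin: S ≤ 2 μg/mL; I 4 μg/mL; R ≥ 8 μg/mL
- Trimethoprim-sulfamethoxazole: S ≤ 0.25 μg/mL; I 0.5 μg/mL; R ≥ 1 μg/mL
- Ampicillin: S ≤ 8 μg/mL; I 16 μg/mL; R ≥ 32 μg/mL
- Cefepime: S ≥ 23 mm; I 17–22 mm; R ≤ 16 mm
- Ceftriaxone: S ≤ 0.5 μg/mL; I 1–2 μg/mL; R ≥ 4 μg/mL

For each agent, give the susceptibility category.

Gentamicin: 4 μg/mL is = 4 μg/mL — Intermediate
Cefepime 23 mm: ≥ 23 mm — S
Ceftriaxone 1 μg/mL: in 1–2 μg/mL → Intermediate

I, S, I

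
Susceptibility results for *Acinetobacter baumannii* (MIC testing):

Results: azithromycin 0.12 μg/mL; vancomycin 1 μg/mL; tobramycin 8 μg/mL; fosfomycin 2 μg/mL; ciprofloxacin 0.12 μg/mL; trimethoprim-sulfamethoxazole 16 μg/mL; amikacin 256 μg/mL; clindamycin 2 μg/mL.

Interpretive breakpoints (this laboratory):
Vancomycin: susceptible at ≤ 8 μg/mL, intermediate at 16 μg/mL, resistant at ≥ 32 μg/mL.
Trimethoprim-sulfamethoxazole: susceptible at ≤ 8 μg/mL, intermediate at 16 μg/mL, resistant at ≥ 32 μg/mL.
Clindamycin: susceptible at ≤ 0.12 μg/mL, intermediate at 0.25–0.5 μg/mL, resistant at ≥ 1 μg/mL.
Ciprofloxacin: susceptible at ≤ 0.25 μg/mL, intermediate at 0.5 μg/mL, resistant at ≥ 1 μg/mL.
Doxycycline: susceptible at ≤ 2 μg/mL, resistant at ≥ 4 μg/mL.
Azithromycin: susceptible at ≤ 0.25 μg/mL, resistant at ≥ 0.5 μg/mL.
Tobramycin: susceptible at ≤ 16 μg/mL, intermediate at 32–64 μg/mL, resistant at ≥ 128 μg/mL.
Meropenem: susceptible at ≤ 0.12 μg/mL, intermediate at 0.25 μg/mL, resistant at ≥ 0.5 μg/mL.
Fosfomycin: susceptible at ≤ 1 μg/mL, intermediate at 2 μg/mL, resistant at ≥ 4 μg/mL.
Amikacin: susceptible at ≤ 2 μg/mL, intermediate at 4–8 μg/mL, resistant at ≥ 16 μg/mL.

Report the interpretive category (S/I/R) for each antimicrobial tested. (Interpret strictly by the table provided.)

Azithromycin (0.12 μg/mL) ≤ 0.25 μg/mL → Susceptible
Vancomycin 1 μg/mL: ≤ 8 μg/mL → Susceptible
Tobramycin: 8 μg/mL is ≤ 16 μg/mL → susceptible
Fosfomycin 2 μg/mL: = 2 μg/mL ⇒ I
Ciprofloxacin: 0.12 μg/mL is ≤ 0.25 μg/mL ⇒ susceptible
Trimethoprim-sulfamethoxazole 16 μg/mL: = 16 μg/mL ⇒ intermediate
Amikacin (256 μg/mL) ≥ 16 μg/mL — Resistant
Clindamycin: 2 μg/mL is ≥ 1 μg/mL → Resistant

S, S, S, I, S, I, R, R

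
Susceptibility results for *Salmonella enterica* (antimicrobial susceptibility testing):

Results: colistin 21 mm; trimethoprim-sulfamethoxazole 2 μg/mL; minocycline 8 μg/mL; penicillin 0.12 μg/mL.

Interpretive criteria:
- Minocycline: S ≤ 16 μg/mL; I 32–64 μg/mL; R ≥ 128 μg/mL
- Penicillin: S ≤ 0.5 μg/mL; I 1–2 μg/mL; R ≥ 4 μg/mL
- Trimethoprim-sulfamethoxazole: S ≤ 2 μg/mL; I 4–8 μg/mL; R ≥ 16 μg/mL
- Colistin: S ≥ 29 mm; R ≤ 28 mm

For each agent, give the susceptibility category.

R, S, S, S

Colistin 21 mm: ≤ 28 mm — R
Trimethoprim-sulfamethoxazole (2 μg/mL) ≤ 2 μg/mL — susceptible
Minocycline: 8 μg/mL is ≤ 16 μg/mL ⇒ Susceptible
Penicillin: 0.12 μg/mL is ≤ 0.5 μg/mL → susceptible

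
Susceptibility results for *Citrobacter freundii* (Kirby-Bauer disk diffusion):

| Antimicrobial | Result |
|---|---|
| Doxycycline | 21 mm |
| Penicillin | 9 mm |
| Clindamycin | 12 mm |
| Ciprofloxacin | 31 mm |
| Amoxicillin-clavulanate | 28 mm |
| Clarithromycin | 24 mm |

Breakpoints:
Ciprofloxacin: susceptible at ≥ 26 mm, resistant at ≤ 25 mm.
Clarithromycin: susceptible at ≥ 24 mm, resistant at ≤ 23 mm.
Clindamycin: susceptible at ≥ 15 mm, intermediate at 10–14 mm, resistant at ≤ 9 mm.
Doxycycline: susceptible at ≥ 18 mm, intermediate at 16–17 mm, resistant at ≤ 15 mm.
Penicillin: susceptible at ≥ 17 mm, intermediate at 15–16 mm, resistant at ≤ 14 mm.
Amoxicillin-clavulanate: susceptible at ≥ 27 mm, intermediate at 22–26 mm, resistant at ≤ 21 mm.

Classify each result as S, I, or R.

Doxycycline: 21 mm is ≥ 18 mm ⇒ Susceptible
Penicillin (9 mm) ≤ 14 mm ⇒ Resistant
Clindamycin (12 mm) in 10–14 mm ⇒ intermediate
Ciprofloxacin 31 mm: ≥ 26 mm → Susceptible
Amoxicillin-clavulanate: 28 mm is ≥ 27 mm → susceptible
Clarithromycin: 24 mm is ≥ 24 mm → susceptible

S, R, I, S, S, S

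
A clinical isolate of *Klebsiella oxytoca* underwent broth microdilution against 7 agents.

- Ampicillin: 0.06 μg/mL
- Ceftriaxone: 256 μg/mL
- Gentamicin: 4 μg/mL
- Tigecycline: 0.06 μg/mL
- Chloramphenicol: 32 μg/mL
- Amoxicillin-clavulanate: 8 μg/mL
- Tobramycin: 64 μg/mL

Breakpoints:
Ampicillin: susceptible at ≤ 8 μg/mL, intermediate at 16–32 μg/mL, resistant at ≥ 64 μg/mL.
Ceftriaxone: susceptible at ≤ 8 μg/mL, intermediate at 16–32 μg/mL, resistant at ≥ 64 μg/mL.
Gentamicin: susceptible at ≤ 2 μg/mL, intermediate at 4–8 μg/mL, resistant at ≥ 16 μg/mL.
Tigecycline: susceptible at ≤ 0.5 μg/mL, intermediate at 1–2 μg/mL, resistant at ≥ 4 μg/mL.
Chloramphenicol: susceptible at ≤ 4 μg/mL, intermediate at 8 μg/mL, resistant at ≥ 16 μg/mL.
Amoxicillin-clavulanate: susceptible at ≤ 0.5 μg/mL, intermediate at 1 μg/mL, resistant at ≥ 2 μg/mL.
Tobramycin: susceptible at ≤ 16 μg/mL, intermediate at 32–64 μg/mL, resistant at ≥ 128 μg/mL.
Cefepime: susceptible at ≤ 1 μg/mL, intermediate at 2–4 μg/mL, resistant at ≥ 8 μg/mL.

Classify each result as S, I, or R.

S, R, I, S, R, R, I

Ampicillin (0.06 μg/mL) ≤ 8 μg/mL → susceptible
Ceftriaxone (256 μg/mL) ≥ 64 μg/mL — R
Gentamicin: 4 μg/mL is in 4–8 μg/mL → I
Tigecycline 0.06 μg/mL: ≤ 0.5 μg/mL → Susceptible
Chloramphenicol: 32 μg/mL is ≥ 16 μg/mL — R
Amoxicillin-clavulanate: 8 μg/mL is ≥ 2 μg/mL → resistant
Tobramycin: 64 μg/mL is in 32–64 μg/mL — intermediate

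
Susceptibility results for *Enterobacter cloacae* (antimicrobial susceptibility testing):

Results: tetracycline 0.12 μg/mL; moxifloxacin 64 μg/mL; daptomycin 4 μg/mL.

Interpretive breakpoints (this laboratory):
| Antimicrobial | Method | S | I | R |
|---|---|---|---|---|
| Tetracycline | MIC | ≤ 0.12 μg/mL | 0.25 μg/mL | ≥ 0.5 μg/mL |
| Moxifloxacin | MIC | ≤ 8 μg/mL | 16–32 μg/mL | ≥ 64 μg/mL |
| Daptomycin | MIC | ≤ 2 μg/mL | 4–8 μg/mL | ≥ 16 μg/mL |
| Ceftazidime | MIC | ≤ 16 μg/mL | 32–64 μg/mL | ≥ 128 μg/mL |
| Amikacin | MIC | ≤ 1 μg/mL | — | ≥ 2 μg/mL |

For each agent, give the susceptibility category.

S, R, I

Tetracycline: 0.12 μg/mL is ≤ 0.12 μg/mL — susceptible
Moxifloxacin (64 μg/mL) ≥ 64 μg/mL — Resistant
Daptomycin 4 μg/mL: in 4–8 μg/mL ⇒ I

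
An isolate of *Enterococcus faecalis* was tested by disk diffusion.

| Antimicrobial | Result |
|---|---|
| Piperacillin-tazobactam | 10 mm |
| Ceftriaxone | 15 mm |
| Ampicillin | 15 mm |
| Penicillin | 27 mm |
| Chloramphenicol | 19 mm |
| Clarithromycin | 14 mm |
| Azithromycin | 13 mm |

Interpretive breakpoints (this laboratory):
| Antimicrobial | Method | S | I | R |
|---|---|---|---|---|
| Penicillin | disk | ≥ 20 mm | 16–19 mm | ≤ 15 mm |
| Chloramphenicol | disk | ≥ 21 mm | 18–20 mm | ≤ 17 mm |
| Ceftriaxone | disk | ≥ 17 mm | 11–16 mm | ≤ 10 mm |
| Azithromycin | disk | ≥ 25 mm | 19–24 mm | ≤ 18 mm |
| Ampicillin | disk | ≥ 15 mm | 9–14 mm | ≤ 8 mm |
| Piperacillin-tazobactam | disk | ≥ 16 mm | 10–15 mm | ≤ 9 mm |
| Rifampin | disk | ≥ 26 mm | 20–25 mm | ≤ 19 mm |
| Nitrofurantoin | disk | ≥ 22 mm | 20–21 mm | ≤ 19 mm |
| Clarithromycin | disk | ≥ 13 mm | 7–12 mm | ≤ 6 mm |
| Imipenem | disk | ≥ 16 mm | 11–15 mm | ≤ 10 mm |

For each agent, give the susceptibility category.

I, I, S, S, I, S, R

Piperacillin-tazobactam (10 mm) in 10–15 mm → Intermediate
Ceftriaxone (15 mm) in 11–16 mm → intermediate
Ampicillin (15 mm) ≥ 15 mm — susceptible
Penicillin: 27 mm is ≥ 20 mm → S
Chloramphenicol (19 mm) in 18–20 mm ⇒ Intermediate
Clarithromycin 14 mm: ≥ 13 mm ⇒ susceptible
Azithromycin 13 mm: ≤ 18 mm ⇒ resistant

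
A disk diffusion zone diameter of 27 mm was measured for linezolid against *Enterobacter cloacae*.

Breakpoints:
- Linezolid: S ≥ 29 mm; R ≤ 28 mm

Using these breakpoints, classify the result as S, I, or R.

R

Linezolid: 27 mm is ≤ 28 mm ⇒ resistant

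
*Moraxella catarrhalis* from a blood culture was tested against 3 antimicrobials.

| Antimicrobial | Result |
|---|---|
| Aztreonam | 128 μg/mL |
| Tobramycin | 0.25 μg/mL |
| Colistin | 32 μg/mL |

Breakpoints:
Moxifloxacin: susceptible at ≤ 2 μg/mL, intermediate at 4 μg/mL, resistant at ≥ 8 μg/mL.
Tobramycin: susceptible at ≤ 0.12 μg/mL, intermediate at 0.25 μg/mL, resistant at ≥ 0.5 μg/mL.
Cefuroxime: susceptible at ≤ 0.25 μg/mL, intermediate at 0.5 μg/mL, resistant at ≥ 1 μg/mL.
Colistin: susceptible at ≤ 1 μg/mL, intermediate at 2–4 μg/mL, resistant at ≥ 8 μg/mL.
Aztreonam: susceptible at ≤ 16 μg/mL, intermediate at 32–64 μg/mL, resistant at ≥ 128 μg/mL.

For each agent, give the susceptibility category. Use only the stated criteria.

Aztreonam (128 μg/mL) ≥ 128 μg/mL ⇒ R
Tobramycin 0.25 μg/mL: = 0.25 μg/mL → Intermediate
Colistin (32 μg/mL) ≥ 8 μg/mL — Resistant

R, I, R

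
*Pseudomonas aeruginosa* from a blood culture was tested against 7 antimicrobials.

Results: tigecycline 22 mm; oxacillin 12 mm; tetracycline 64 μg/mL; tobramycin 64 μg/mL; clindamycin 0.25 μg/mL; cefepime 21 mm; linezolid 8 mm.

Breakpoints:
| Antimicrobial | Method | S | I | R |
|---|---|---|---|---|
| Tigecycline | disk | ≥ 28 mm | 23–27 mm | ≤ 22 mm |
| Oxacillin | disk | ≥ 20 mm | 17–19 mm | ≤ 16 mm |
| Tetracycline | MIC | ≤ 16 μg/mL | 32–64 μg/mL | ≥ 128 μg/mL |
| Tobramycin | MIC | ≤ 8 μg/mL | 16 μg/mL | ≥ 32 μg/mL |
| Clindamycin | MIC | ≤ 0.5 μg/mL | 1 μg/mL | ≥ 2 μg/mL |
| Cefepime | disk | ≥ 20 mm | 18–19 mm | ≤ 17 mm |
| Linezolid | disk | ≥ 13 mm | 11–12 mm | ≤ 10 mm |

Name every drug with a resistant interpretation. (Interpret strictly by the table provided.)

tigecycline, oxacillin, tobramycin, linezolid

Tigecycline (22 mm) ≤ 22 mm — R
Oxacillin: 12 mm is ≤ 16 mm — R
Tetracycline (64 μg/mL) in 32–64 μg/mL → Intermediate
Tobramycin: 64 μg/mL is ≥ 32 μg/mL → R
Clindamycin 0.25 μg/mL: ≤ 0.5 μg/mL ⇒ Susceptible
Cefepime: 21 mm is ≥ 20 mm — S
Linezolid (8 mm) ≤ 10 mm — Resistant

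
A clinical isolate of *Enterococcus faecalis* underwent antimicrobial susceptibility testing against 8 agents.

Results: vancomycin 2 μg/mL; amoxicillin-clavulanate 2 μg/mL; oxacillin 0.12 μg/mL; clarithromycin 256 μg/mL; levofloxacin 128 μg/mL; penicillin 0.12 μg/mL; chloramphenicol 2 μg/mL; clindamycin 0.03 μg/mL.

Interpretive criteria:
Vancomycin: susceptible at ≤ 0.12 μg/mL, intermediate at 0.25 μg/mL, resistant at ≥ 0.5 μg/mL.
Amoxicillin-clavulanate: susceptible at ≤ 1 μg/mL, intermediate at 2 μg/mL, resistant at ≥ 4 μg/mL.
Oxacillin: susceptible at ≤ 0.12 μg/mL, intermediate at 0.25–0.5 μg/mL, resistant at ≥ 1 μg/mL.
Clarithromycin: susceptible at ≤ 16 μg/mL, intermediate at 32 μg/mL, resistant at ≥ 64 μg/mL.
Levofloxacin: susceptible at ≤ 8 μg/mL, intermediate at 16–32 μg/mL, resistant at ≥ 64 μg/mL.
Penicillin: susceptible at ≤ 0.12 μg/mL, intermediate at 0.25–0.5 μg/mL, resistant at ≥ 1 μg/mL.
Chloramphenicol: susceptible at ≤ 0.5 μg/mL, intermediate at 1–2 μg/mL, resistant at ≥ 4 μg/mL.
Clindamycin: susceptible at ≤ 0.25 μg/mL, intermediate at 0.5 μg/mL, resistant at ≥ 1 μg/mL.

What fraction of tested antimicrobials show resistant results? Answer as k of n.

3 of 8

Vancomycin (2 μg/mL) ≥ 0.5 μg/mL → Resistant
Amoxicillin-clavulanate: 2 μg/mL is = 2 μg/mL — I
Oxacillin: 0.12 μg/mL is ≤ 0.12 μg/mL ⇒ susceptible
Clarithromycin (256 μg/mL) ≥ 64 μg/mL → Resistant
Levofloxacin (128 μg/mL) ≥ 64 μg/mL — resistant
Penicillin 0.12 μg/mL: ≤ 0.12 μg/mL — S
Chloramphenicol 2 μg/mL: in 1–2 μg/mL → intermediate
Clindamycin: 0.03 μg/mL is ≤ 0.25 μg/mL ⇒ Susceptible
Resistant: 3/8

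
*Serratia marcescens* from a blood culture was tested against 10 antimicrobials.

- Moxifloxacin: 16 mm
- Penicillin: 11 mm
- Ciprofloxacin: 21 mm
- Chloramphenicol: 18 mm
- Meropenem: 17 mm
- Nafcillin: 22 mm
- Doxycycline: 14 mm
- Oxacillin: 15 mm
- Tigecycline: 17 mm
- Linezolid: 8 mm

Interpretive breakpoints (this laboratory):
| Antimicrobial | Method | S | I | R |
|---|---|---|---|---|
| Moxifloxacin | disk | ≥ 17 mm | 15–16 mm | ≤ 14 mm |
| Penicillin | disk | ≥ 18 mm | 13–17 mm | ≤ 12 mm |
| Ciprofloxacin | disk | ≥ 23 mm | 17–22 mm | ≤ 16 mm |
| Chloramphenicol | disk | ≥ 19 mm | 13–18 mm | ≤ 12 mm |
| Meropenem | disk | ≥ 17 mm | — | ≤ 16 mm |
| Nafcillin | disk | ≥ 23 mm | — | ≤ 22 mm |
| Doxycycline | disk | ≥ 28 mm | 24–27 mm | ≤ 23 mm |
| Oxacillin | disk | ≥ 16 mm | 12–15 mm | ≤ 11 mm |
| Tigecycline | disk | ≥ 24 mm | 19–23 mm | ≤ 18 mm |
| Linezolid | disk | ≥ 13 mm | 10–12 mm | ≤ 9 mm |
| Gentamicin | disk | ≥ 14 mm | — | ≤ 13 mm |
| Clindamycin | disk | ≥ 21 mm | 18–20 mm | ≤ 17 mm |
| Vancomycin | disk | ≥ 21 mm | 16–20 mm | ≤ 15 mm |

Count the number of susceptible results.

1

Moxifloxacin: 16 mm is in 15–16 mm — Intermediate
Penicillin: 11 mm is ≤ 12 mm — Resistant
Ciprofloxacin 21 mm: in 17–22 mm ⇒ I
Chloramphenicol: 18 mm is in 13–18 mm — I
Meropenem: 17 mm is ≥ 17 mm → Susceptible
Nafcillin: 22 mm is ≤ 22 mm — resistant
Doxycycline: 14 mm is ≤ 23 mm ⇒ R
Oxacillin (15 mm) in 12–15 mm — intermediate
Tigecycline 17 mm: ≤ 18 mm — Resistant
Linezolid (8 mm) ≤ 9 mm → resistant
Susceptible: 1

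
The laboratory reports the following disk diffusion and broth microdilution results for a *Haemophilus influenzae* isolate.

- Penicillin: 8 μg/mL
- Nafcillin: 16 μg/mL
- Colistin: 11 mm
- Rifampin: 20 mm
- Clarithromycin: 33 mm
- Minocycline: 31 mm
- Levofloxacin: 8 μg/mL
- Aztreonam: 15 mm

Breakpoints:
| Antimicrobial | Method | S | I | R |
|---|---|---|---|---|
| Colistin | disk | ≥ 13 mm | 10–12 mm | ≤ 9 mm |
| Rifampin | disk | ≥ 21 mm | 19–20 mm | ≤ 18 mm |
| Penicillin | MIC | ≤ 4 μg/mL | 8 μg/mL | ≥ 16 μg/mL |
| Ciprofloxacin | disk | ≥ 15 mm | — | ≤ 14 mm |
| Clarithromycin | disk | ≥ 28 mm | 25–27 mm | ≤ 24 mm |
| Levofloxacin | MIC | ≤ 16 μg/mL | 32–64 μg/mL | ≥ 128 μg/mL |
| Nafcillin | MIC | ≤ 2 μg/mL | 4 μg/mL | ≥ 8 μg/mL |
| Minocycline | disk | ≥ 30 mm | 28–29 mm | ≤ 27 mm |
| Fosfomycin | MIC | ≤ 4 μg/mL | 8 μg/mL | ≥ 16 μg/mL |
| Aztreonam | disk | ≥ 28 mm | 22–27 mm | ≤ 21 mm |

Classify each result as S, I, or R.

I, R, I, I, S, S, S, R

Penicillin (8 μg/mL) = 8 μg/mL ⇒ intermediate
Nafcillin (16 μg/mL) ≥ 8 μg/mL — Resistant
Colistin (11 mm) in 10–12 mm ⇒ I
Rifampin (20 mm) in 19–20 mm — I
Clarithromycin (33 mm) ≥ 28 mm → S
Minocycline (31 mm) ≥ 30 mm → S
Levofloxacin (8 μg/mL) ≤ 16 μg/mL — Susceptible
Aztreonam (15 mm) ≤ 21 mm ⇒ R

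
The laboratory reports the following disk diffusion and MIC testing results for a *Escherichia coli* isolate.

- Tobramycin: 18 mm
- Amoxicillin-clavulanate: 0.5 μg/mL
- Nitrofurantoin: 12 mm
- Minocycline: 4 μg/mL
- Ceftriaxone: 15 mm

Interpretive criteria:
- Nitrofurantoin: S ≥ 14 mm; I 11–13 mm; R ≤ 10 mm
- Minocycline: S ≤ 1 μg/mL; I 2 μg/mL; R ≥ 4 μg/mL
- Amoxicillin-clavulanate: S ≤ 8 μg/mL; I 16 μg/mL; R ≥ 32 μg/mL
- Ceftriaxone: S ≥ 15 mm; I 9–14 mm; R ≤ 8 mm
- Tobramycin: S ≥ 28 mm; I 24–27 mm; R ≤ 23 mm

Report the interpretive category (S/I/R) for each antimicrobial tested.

R, S, I, R, S

Tobramycin (18 mm) ≤ 23 mm ⇒ Resistant
Amoxicillin-clavulanate (0.5 μg/mL) ≤ 8 μg/mL — susceptible
Nitrofurantoin 12 mm: in 11–13 mm — Intermediate
Minocycline (4 μg/mL) ≥ 4 μg/mL → resistant
Ceftriaxone 15 mm: ≥ 15 mm — susceptible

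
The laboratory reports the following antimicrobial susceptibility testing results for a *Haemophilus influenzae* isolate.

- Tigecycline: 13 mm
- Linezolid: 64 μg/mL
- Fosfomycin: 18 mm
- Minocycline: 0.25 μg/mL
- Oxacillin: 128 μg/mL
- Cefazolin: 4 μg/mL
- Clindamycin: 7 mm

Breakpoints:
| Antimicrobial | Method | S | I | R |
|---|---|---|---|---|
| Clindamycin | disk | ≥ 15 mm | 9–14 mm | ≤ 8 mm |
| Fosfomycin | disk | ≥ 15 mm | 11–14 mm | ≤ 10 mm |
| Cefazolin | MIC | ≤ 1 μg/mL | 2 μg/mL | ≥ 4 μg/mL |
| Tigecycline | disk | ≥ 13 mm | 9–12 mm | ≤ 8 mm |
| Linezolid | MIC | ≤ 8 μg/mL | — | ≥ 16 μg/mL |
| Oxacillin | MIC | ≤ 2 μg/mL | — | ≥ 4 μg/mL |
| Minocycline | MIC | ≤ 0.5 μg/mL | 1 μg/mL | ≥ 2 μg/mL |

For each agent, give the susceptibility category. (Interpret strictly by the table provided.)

S, R, S, S, R, R, R

Tigecycline (13 mm) ≥ 13 mm — S
Linezolid (64 μg/mL) ≥ 16 μg/mL → resistant
Fosfomycin: 18 mm is ≥ 15 mm → susceptible
Minocycline 0.25 μg/mL: ≤ 0.5 μg/mL — S
Oxacillin: 128 μg/mL is ≥ 4 μg/mL → Resistant
Cefazolin (4 μg/mL) ≥ 4 μg/mL — Resistant
Clindamycin 7 mm: ≤ 8 mm — resistant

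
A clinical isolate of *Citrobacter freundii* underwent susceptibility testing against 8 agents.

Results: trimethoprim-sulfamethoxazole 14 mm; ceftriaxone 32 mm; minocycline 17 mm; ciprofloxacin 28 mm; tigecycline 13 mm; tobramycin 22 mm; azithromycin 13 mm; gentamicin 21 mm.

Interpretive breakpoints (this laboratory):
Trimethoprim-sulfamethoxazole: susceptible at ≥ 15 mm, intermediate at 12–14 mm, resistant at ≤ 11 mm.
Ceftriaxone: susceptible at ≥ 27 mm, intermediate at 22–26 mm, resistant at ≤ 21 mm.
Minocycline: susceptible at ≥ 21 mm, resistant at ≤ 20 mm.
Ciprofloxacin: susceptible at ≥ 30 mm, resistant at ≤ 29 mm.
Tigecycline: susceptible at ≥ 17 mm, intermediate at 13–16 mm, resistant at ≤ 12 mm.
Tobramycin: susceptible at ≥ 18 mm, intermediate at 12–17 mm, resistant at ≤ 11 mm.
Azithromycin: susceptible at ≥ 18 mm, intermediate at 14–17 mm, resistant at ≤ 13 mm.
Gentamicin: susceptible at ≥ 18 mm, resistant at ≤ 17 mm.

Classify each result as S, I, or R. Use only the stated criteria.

Trimethoprim-sulfamethoxazole (14 mm) in 12–14 mm → I
Ceftriaxone (32 mm) ≥ 27 mm — susceptible
Minocycline (17 mm) ≤ 20 mm → Resistant
Ciprofloxacin 28 mm: ≤ 29 mm → Resistant
Tigecycline (13 mm) in 13–16 mm — Intermediate
Tobramycin 22 mm: ≥ 18 mm ⇒ susceptible
Azithromycin (13 mm) ≤ 13 mm — R
Gentamicin: 21 mm is ≥ 18 mm → S

I, S, R, R, I, S, R, S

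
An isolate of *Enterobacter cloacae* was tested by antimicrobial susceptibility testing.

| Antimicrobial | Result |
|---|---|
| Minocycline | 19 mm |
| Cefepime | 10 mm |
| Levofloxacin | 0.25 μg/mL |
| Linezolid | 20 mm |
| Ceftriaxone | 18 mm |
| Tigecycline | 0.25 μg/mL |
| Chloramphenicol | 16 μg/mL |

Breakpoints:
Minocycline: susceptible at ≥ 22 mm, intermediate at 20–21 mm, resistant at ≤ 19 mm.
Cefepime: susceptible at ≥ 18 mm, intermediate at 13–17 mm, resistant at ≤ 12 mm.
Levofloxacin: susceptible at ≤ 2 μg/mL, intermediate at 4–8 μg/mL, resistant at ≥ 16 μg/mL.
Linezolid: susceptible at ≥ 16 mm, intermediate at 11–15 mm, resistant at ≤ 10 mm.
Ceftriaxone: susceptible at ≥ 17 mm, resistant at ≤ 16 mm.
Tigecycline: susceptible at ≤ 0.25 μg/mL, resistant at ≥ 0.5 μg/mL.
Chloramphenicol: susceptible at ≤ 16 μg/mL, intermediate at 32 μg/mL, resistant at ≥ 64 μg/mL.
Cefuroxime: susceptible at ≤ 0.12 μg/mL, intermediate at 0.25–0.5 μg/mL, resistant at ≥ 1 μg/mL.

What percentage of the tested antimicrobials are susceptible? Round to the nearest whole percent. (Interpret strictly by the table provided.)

Minocycline (19 mm) ≤ 19 mm — Resistant
Cefepime: 10 mm is ≤ 12 mm — resistant
Levofloxacin: 0.25 μg/mL is ≤ 2 μg/mL → S
Linezolid: 20 mm is ≥ 16 mm → Susceptible
Ceftriaxone 18 mm: ≥ 17 mm — S
Tigecycline 0.25 μg/mL: ≤ 0.25 μg/mL ⇒ susceptible
Chloramphenicol (16 μg/mL) ≤ 16 μg/mL ⇒ S
Susceptible: 5/7

71%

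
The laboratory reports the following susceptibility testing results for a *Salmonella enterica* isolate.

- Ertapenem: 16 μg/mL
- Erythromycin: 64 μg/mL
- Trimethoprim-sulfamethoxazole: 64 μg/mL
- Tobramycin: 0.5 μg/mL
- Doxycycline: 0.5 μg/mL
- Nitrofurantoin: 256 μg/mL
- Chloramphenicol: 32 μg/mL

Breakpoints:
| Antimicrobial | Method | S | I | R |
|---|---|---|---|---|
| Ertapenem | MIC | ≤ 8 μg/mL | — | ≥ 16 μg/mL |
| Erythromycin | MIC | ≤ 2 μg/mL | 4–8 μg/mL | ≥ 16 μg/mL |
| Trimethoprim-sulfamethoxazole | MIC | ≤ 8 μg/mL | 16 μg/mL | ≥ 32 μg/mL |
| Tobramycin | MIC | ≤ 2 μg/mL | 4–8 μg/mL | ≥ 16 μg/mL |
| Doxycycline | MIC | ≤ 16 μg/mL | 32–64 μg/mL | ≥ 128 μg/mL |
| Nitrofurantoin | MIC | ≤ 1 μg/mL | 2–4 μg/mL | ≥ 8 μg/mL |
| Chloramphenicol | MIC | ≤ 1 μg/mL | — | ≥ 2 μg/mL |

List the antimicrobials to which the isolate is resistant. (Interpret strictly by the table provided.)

ertapenem, erythromycin, trimethoprim-sulfamethoxazole, nitrofurantoin, chloramphenicol

Ertapenem: 16 μg/mL is ≥ 16 μg/mL ⇒ resistant
Erythromycin (64 μg/mL) ≥ 16 μg/mL → Resistant
Trimethoprim-sulfamethoxazole (64 μg/mL) ≥ 32 μg/mL ⇒ R
Tobramycin: 0.5 μg/mL is ≤ 2 μg/mL → susceptible
Doxycycline (0.5 μg/mL) ≤ 16 μg/mL — susceptible
Nitrofurantoin: 256 μg/mL is ≥ 8 μg/mL — resistant
Chloramphenicol 32 μg/mL: ≥ 2 μg/mL ⇒ resistant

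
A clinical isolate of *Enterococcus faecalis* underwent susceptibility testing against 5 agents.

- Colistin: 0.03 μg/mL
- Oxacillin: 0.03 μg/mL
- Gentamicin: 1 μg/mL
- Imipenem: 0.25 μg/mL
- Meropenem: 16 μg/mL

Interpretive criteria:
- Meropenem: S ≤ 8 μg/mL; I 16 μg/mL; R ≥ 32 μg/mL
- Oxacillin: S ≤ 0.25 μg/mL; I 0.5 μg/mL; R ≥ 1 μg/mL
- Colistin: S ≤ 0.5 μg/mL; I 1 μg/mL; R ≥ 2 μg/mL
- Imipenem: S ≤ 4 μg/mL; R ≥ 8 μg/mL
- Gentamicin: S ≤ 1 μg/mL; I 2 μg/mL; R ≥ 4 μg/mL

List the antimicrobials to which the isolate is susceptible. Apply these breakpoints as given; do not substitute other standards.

Colistin (0.03 μg/mL) ≤ 0.5 μg/mL — S
Oxacillin: 0.03 μg/mL is ≤ 0.25 μg/mL ⇒ Susceptible
Gentamicin (1 μg/mL) ≤ 1 μg/mL ⇒ S
Imipenem (0.25 μg/mL) ≤ 4 μg/mL ⇒ susceptible
Meropenem (16 μg/mL) = 16 μg/mL — I

colistin, oxacillin, gentamicin, imipenem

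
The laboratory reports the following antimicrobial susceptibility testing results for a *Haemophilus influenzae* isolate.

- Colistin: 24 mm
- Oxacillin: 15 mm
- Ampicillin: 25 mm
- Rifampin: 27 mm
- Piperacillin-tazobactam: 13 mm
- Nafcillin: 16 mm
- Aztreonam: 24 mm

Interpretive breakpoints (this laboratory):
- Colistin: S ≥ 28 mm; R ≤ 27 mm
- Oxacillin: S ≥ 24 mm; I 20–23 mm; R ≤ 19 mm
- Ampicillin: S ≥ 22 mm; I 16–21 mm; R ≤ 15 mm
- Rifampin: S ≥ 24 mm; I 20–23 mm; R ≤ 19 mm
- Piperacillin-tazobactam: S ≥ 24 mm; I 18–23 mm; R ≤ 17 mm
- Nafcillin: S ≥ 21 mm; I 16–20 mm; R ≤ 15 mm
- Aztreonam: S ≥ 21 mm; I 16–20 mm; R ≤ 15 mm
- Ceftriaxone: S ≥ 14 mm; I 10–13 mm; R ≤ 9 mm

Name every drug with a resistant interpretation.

Colistin 24 mm: ≤ 27 mm — resistant
Oxacillin: 15 mm is ≤ 19 mm ⇒ resistant
Ampicillin 25 mm: ≥ 22 mm → S
Rifampin 27 mm: ≥ 24 mm → Susceptible
Piperacillin-tazobactam: 13 mm is ≤ 17 mm — Resistant
Nafcillin (16 mm) in 16–20 mm — intermediate
Aztreonam: 24 mm is ≥ 21 mm → Susceptible

colistin, oxacillin, piperacillin-tazobactam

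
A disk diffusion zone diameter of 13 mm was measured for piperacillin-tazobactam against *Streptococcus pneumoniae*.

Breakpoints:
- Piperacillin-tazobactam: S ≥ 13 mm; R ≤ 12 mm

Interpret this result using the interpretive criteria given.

Piperacillin-tazobactam 13 mm: ≥ 13 mm ⇒ S

S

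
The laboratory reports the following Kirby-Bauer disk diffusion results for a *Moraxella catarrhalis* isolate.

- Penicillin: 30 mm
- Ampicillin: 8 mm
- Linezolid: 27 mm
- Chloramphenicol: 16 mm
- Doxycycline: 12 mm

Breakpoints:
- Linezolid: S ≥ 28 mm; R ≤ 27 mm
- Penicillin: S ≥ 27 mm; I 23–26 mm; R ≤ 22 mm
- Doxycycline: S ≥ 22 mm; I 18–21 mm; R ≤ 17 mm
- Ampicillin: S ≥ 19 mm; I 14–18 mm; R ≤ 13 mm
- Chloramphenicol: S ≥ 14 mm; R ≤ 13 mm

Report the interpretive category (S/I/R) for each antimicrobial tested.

Penicillin: 30 mm is ≥ 27 mm → Susceptible
Ampicillin: 8 mm is ≤ 13 mm ⇒ R
Linezolid 27 mm: ≤ 27 mm → R
Chloramphenicol (16 mm) ≥ 14 mm → susceptible
Doxycycline: 12 mm is ≤ 17 mm → R

S, R, R, S, R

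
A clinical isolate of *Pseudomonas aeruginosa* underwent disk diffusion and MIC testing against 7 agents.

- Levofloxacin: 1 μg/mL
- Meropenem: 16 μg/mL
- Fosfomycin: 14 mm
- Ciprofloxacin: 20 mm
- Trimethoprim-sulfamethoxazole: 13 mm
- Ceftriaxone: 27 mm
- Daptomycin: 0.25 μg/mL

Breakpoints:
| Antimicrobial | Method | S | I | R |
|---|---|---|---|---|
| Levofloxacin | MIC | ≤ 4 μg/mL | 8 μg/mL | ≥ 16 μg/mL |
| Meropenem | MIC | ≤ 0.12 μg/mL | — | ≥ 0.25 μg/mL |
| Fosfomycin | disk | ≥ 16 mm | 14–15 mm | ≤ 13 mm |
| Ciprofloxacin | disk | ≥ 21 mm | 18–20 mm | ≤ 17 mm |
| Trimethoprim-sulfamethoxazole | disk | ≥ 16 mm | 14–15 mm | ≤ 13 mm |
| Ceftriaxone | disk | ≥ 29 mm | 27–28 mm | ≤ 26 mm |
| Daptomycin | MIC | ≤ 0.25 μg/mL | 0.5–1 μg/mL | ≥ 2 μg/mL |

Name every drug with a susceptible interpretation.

levofloxacin, daptomycin

Levofloxacin (1 μg/mL) ≤ 4 μg/mL — susceptible
Meropenem (16 μg/mL) ≥ 0.25 μg/mL — Resistant
Fosfomycin (14 mm) in 14–15 mm ⇒ intermediate
Ciprofloxacin 20 mm: in 18–20 mm → I
Trimethoprim-sulfamethoxazole 13 mm: ≤ 13 mm ⇒ resistant
Ceftriaxone (27 mm) in 27–28 mm ⇒ intermediate
Daptomycin 0.25 μg/mL: ≤ 0.25 μg/mL — susceptible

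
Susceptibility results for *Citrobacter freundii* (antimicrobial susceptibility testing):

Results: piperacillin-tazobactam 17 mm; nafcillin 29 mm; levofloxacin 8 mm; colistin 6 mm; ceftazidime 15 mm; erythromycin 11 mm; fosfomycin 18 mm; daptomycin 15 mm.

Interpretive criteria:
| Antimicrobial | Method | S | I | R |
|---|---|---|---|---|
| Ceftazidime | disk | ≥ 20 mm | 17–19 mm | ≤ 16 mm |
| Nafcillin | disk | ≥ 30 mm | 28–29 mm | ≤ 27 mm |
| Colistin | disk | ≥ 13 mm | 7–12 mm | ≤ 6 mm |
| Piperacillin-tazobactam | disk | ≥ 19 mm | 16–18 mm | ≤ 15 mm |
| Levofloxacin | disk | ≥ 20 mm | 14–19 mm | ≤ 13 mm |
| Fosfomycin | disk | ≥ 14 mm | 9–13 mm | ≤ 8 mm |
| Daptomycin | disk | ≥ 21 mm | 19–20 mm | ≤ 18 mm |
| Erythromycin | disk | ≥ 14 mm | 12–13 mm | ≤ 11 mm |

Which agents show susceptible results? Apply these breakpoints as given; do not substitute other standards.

fosfomycin

Piperacillin-tazobactam: 17 mm is in 16–18 mm — intermediate
Nafcillin 29 mm: in 28–29 mm — I
Levofloxacin 8 mm: ≤ 13 mm → R
Colistin: 6 mm is ≤ 6 mm → resistant
Ceftazidime (15 mm) ≤ 16 mm → resistant
Erythromycin (11 mm) ≤ 11 mm → Resistant
Fosfomycin: 18 mm is ≥ 14 mm → Susceptible
Daptomycin: 15 mm is ≤ 18 mm ⇒ Resistant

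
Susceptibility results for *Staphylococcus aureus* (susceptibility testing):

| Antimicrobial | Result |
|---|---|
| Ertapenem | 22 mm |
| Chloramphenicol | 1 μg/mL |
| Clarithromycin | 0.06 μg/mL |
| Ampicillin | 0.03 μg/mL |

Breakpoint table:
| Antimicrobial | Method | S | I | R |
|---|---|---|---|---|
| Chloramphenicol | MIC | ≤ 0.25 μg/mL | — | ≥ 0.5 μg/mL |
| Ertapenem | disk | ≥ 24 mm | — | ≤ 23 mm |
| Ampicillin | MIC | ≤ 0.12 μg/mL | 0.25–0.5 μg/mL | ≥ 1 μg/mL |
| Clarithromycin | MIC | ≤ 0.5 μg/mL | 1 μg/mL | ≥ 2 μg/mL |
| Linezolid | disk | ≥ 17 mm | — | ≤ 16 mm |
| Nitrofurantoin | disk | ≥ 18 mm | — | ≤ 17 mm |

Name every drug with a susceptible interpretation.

clarithromycin, ampicillin

Ertapenem: 22 mm is ≤ 23 mm — R
Chloramphenicol 1 μg/mL: ≥ 0.5 μg/mL — resistant
Clarithromycin: 0.06 μg/mL is ≤ 0.5 μg/mL — Susceptible
Ampicillin 0.03 μg/mL: ≤ 0.12 μg/mL ⇒ Susceptible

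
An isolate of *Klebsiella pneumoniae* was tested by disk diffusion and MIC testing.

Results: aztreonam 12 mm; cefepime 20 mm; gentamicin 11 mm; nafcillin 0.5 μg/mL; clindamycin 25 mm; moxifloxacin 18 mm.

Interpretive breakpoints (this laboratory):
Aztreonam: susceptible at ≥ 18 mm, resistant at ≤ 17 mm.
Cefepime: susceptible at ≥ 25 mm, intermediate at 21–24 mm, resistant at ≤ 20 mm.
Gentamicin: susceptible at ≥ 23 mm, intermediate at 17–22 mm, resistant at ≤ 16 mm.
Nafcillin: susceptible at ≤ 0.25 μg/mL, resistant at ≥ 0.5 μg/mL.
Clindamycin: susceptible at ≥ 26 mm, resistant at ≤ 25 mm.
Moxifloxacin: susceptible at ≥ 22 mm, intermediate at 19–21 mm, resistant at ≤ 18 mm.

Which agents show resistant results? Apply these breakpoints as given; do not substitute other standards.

aztreonam, cefepime, gentamicin, nafcillin, clindamycin, moxifloxacin

Aztreonam 12 mm: ≤ 17 mm — resistant
Cefepime: 20 mm is ≤ 20 mm — resistant
Gentamicin (11 mm) ≤ 16 mm → Resistant
Nafcillin (0.5 μg/mL) ≥ 0.5 μg/mL — Resistant
Clindamycin 25 mm: ≤ 25 mm — Resistant
Moxifloxacin: 18 mm is ≤ 18 mm ⇒ R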